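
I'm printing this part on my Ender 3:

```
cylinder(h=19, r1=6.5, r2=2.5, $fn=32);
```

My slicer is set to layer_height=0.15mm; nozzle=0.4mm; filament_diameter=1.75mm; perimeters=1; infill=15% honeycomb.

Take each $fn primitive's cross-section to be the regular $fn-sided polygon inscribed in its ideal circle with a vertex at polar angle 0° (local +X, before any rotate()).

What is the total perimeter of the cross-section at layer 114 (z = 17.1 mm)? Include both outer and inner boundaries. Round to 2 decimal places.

18.19 mm

At z = 17.1 mm: the cone: at t=0.900 of its height the radius interpolates to r₁+(r₂−r₁)t = 2.900, giving a regular 32-gon of that circumradius (perimeter = 2·32·2.900·sin(180°/32) = 18.19 mm). Overall, the cross-section is a single solid region. Total boundary length (outer) = 18.19 mm.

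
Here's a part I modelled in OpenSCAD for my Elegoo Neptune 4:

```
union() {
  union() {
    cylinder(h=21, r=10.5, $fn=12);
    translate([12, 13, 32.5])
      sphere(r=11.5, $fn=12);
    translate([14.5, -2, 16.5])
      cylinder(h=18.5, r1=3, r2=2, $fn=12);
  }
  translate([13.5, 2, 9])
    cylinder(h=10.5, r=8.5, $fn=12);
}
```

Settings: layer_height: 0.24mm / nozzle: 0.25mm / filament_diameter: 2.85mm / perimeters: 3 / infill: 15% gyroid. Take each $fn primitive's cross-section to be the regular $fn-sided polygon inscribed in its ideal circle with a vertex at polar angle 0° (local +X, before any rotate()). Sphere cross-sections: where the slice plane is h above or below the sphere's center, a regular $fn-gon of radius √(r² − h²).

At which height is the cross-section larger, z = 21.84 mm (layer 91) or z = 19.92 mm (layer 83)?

Layer 91 (z = 21.84): the cylinder is absent (z outside [0, 21]); the r=11.5 sphere at (12, 13) slices to a regular 12-gon of circumradius 4.314 (√(r²−h²) with h=10.66 from center) (area = (12/2)·4.314²·sin(360°/12) = 55.84 mm²); the cone at (14.5, -2) contributes a regular 12-gon of circumradius 2.711 (interpolated between r1=3 and r2=2 at t=0.289) (area = (12/2)·2.711²·sin(360°/12) = 22.05 mm²); Taking the union: the 2 present regions are separate (no shared area or edge), so areas and boundary lengths simply add and each stays a separate island — area = 77.90 mm²; the cylinder at (13.5, 2) is absent (z outside [9, 19.5]); Merging all regions: only that combined region is present, so the union is just that shape — area = 77.90 mm². So its area = 77.90 mm². Layer 83 (z = 19.92): the cylinder: section is a regular 12-gon, circumradius r=10.5 (area = (12/2)·10.500²·sin(360°/12) = 330.75 mm²); the sphere at (12, 13) is absent (|z−center|=12.580 > r=11.5); the cone at (14.5, -2) (r1=3→r2=2) has section circumradius 2.815 here — a regular 12-gon (area = (12/2)·2.815²·sin(360°/12) = 23.77 mm²); Taking the union: the 2 present regions are separate (no shared area or edge), so areas and boundary lengths simply add and each stays a separate island — area = 354.52 mm²; the cylinder at (13.5, 2) is absent (z outside [9, 19.5]); Taking the union: only the result so far is present, so the union is just that shape — area = 354.52 mm². So its area = 354.52 mm². Layer 83 is larger (354.52 vs 77.90 mm²).

layer 83 (z = 19.92 mm)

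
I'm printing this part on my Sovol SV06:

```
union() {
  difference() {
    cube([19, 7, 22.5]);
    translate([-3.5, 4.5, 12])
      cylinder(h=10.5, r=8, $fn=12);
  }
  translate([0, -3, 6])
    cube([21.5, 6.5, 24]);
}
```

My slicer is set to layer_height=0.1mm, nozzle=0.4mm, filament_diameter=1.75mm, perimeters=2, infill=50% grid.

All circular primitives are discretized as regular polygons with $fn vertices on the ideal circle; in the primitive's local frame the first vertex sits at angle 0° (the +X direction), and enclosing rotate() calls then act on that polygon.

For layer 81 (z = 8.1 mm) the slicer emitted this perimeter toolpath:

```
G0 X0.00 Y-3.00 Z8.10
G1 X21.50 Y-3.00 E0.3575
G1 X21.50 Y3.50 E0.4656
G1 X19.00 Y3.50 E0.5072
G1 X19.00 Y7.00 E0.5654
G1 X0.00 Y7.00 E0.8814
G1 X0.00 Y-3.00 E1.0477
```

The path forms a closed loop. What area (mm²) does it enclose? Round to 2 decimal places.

206.25 mm²

Apply the shoelace formula to the sequence of (X, Y) vertices; enclosed area = 206.25 mm².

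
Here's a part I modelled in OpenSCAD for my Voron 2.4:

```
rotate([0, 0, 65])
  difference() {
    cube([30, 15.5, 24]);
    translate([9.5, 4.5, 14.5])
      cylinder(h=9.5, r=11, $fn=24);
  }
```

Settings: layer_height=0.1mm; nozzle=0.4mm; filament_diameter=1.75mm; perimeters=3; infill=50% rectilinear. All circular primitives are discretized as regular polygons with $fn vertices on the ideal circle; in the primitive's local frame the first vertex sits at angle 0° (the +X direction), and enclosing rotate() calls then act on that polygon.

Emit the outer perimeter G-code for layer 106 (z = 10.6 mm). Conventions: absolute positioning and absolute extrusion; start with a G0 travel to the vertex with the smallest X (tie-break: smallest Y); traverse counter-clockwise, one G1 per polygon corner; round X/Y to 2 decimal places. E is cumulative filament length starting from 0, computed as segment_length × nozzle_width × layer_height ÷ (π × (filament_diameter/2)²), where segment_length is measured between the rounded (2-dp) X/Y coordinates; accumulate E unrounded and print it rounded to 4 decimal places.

At z = 10.6 mm: the cube (footprint 30×15.5) is included at this height; the cylinder at (9.5, 4.5) does not reach this height (z outside [14.5, 24]); Taking the first minus the rest: none of the subtracted shapes is present at this height, so the 30×15.5 cube is unchanged — 1 connected region; (whole slice rotated 65° about Z — lengths, areas and connectivity unchanged). The outline is a single polygon with 4 vertices. Extrusion per mm of travel: 0.4 × 0.1 / (π × 0.875²) = 0.016630. Accumulating E over each segment gives final E = 1.5134.

G0 X-14.05 Y6.55 Z10.60
G1 X0.00 Y0.00 E0.2578
G1 X12.68 Y27.19 E0.7567
G1 X-1.37 Y33.74 E1.0145
G1 X-14.05 Y6.55 E1.5134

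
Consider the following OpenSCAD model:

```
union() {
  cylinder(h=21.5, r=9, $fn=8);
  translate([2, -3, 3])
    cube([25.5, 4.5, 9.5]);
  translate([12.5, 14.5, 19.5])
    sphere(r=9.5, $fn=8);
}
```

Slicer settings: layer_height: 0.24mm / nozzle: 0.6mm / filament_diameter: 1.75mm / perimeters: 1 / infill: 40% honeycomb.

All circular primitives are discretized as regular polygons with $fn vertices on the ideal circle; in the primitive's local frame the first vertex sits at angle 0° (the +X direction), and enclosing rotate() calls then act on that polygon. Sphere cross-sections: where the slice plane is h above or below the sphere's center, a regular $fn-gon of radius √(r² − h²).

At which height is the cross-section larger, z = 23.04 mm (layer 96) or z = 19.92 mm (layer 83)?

Layer 96 (z = 23.04): the cylinder does not reach this height (z outside [0, 21.5]); the cube at (2, -3) is not intersected at this z (z outside [3, 12.5]); the sphere at (12.5, 14.5): section is a regular 8-gon, circumradius = √(r²−h²) = √(9.5²−3.54²) = 8.816 (area = (8/2)·8.816²·sin(360°/8) = 219.82 mm²); Taking the union: only the r=9.5 sphere at (12.5, 14.5) is present, so the union is just that shape — area = 219.82 mm². So its area = 219.82 mm². Layer 83 (z = 19.92): the r=9 cylinder contributes a regular 8-gon of circumradius 9 (area = (8/2)·9.000²·sin(360°/8) = 229.10 mm²); the cube at (2, -3) does not reach this height (z outside [3, 12.5]); the r=9.5 sphere at (12.5, 14.5) slices to a regular 8-gon of circumradius 9.491 (√(r²−h²) with h=0.42 from center) (area = (8/2)·9.491²·sin(360°/8) = 254.77 mm²); Merging all regions: the 2 present regions are separate (no shared area or edge), so areas and boundary lengths simply add and each stays a separate island — area = 483.87 mm². So its area = 483.87 mm². Layer 83 is larger (483.87 vs 219.82 mm²).

layer 83 (z = 19.92 mm)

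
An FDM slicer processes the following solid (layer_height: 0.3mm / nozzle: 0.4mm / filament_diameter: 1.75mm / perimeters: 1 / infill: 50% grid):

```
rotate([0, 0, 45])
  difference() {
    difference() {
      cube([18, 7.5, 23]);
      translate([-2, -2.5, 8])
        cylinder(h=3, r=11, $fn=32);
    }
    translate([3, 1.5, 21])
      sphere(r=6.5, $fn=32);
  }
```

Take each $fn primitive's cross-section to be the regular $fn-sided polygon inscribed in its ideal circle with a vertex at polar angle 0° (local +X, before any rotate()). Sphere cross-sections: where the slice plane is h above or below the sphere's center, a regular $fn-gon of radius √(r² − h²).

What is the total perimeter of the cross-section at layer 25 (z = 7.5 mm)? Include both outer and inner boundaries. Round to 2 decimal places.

At z = 7.5 mm: the cube (footprint 18×7.5) is included at this height (perimeter 51.00 mm); the cylinder at (-2, -2.5) does not reach this height (z outside [8, 11]); Taking the first minus the rest: none of the subtracted shapes is present at this height, so the 18×7.5 cube is unchanged — boundary = 51.00 mm; the sphere at (3, 1.5) is absent (|z−center|=13.500 > r=6.5); Taking the first minus the rest: none of the subtracted shapes is present at this height, so that combined region is unchanged — boundary = 51.00 mm; (whole slice rotated 45° about Z — lengths, areas and connectivity unchanged). Overall, the cross-section is a single solid region. Total boundary length (outer) = 51.00 mm.

51.00 mm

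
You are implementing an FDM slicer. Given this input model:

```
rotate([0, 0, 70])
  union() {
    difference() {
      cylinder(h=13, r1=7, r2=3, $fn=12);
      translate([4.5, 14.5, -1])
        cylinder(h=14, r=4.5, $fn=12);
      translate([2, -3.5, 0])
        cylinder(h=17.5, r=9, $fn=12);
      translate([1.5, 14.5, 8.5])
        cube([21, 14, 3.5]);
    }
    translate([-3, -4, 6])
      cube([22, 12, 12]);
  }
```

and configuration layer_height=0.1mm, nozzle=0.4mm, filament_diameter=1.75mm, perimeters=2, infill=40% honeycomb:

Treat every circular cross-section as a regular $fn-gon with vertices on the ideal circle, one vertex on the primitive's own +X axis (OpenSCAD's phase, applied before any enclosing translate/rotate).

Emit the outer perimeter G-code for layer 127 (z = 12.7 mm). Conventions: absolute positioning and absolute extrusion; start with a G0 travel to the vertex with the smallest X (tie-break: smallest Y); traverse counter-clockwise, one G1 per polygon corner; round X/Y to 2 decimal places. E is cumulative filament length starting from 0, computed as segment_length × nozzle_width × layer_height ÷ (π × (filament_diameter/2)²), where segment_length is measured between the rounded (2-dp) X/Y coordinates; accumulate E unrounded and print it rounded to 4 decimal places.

At z = 12.7 mm: the cone contributes a regular 12-gon of circumradius 3.092 (interpolated between r1=7 and r2=3 at t=0.977); the cylinder at (4.5, 14.5): section is a regular 12-gon, circumradius r=4.5; the r=9 cylinder at (2, -3.5) gives a regular 12-gon of circumradius 9 (constant along its height); the cube at (1.5, 14.5) is absent (z outside [8.5, 12]); Taking the first minus the rest: starting from the cone, the r=4.5 cylinder at (4.5, 14.5) misses the remaining region (no effect); the r=9 cylinder at (2, -3.5) covers all of what remains (removes everything) — nothing remains; the 22×12 cube at (-3, -4) contributes its full rectangle; Merging all regions: only the 22×12 cube at (-3, -4) is present, so the union is just that shape — 1 connected region; (whole slice rotated 70° about Z — lengths, areas and connectivity unchanged). The outline is a single polygon with 4 vertices. Extrusion per mm of travel: 0.4 × 0.1 / (π × 0.875²) = 0.016630. Accumulating E over each segment gives final E = 1.1309.

G0 X-8.54 Y-0.08 Z12.70
G1 X2.73 Y-4.19 E0.1995
G1 X10.26 Y16.49 E0.5655
G1 X-1.02 Y20.59 E0.7651
G1 X-8.54 Y-0.08 E1.1309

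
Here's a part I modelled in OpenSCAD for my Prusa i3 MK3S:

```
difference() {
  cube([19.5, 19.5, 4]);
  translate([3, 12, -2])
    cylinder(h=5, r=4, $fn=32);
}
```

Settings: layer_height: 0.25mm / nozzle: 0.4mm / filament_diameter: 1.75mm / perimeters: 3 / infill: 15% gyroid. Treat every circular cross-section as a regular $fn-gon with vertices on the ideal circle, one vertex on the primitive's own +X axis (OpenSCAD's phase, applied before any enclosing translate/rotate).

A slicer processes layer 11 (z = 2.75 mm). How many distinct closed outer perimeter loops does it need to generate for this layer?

1

At z = 2.75 mm: the cube (footprint 19.5×19.5) is included at this height; the r=4 cylinder at (3, 12) contributes a regular 32-gon of circumradius 4; Subtracting the remaining from the first: starting from the 19.5×19.5 cube, the r=4 cylinder at (3, 12) partially overlaps it — only the 46.39 mm² overlap (of its 49.94 mm²) is removed, clipping the outline — 1 connected region. The result has 1 disconnected region.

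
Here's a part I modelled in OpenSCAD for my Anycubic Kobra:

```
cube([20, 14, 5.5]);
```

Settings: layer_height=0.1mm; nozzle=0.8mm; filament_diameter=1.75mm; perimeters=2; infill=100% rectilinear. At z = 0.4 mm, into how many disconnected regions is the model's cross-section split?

1

At z = 0.4 mm: the cube (footprint 20×14) is included at this height. The result has 1 disconnected region.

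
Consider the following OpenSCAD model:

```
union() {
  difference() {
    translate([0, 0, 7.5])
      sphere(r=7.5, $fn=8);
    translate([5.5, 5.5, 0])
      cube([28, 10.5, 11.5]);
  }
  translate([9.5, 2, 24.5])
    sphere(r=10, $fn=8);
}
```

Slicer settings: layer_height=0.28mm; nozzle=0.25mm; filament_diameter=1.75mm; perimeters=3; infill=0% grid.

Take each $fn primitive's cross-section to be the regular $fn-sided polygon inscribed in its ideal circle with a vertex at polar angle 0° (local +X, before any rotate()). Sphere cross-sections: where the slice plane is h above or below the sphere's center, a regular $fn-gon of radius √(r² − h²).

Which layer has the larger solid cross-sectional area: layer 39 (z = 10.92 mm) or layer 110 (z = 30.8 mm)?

Layer 39 (z = 10.92): the r=7.5 sphere contributes a regular 8-gon of circumradius √(7.5²−3.42²) = 6.675 (area = (8/2)·6.675²·sin(360°/8) = 126.02 mm²); the cube at (5.5, 5.5) (footprint 28×10.5) is included at this height (area 294.00 mm²); After the difference (first − rest): starting from the r=7.5 sphere (126.02 mm²), the 28×10.5 cube at (5.5, 5.5) misses the remaining region (no effect) — area = 126.02 mm²; the sphere at (9.5, 2) does not reach this height (|z−center|=13.580 > r=10); Combining (union): only the result so far is present, so the union is just that shape — area = 126.02 mm². So its area = 126.02 mm². Layer 110 (z = 30.8): the sphere is not intersected at this z (|z−center|=23.300 > r=7.5); the cube at (5.5, 5.5) is absent (z outside [0, 11.5]); Subtracting the remaining from the first: the first operand is absent here, so nothing remains; the r=10 sphere at (9.5, 2) contributes a regular 8-gon of circumradius √(10²−6.3²) = 7.766 (area = (8/2)·7.766²·sin(360°/8) = 170.58 mm²); Taking the union: only the r=10 sphere at (9.5, 2) is present, so the union is just that shape — area = 170.58 mm². So its area = 170.58 mm². Layer 110 is larger (170.58 vs 126.02 mm²).

layer 110 (z = 30.8 mm)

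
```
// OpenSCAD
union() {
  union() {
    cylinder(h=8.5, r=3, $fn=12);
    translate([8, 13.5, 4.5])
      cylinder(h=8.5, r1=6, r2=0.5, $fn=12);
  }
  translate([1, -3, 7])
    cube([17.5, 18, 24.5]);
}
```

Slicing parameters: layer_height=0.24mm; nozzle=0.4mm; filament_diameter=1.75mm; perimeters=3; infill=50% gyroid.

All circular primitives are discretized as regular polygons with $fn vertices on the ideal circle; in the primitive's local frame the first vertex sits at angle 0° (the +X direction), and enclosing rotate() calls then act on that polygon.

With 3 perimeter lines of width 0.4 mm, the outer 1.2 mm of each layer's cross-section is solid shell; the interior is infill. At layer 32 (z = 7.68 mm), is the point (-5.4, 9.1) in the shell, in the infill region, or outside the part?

outside

At z = 7.68 mm: the r=3 cylinder contributes a regular 12-gon of circumradius 3; the cone at (8, 13.5) (r1=6→r2=0.5) has section circumradius 3.942 here — a regular 12-gon; Combining (union): the 2 present regions are separate (no shared area or edge), so areas and boundary lengths simply add and each stays a separate island — 2 connected regions; the cube at (1, -3) (footprint 17.5×18) is included at this height; Taking the union: the regions partially overlap (shared area 42.31 mm²), so overlapping operands fuse into one piece — 1 connected region. Overall, the cross-section is a single solid region. The nearest boundary edge runs (1.00, 2.73)→(1.00, 15.00); distance from the point to it = 6.40 mm. The point is not inside any of the regions above, so it lies outside the cross-section (6.40 mm from the nearest boundary).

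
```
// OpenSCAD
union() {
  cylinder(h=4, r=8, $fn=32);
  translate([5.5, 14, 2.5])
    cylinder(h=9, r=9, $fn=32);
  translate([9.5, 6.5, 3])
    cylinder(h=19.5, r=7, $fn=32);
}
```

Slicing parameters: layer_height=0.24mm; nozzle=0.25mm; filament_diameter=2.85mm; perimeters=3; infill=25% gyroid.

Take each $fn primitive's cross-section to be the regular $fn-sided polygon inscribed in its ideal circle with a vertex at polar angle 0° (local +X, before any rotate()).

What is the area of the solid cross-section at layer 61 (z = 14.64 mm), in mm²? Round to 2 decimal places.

152.95 mm²

At z = 14.64 mm: the cylinder does not reach this height (z outside [0, 4]); the cylinder at (5.5, 14) is absent (z outside [2.5, 11.5]); the r=7 cylinder at (9.5, 6.5) contributes a regular 32-gon of circumradius 7 (area = (32/2)·7.000²·sin(360°/32) = 152.95 mm²); Combining (union): only the r=7 cylinder at (9.5, 6.5) is present, so the union is just that shape — area = 152.95 mm². Overall, the cross-section is a single solid region. Net area = 152.95 mm².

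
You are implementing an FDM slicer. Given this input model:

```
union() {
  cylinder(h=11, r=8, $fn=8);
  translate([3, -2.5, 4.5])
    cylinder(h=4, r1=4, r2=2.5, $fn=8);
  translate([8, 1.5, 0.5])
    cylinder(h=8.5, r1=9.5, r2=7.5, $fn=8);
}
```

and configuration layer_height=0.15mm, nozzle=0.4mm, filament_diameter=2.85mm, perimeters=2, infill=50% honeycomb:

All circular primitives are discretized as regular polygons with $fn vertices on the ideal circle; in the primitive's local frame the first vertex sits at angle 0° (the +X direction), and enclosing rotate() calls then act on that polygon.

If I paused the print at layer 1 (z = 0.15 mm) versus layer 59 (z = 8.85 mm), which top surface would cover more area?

Layer 1 (z = 0.15): the r=8 cylinder contributes a regular 8-gon of circumradius 8 (area = (8/2)·8.000²·sin(360°/8) = 181.02 mm²); the cone at (3, -2.5) does not reach this height (z outside [4.5, 8.5]); the cone at (8, 1.5) is absent (z outside [0.5, 9]); Taking the union: only the r=8 cylinder is present, so the union is just that shape — area = 181.02 mm². So its area = 181.02 mm². Layer 59 (z = 8.85): the cylinder: section is a regular 8-gon, circumradius r=8 (area = (8/2)·8.000²·sin(360°/8) = 181.02 mm²); the cone at (3, -2.5) does not reach this height (z outside [4.5, 8.5]); the cone at (8, 1.5) contributes a regular 8-gon of circumradius 7.535 (interpolated between r1=9.5 and r2=7.5 at t=0.982) (area = (8/2)·7.535²·sin(360°/8) = 160.60 mm²); Combining (union): the regions partially overlap — summed areas 341.62 mm² minus the doubly-counted overlap 56.96 mm² gives 284.66 mm² — area = 284.66 mm². So its area = 284.66 mm². Layer 59 is larger (284.66 vs 181.02 mm²).

layer 59 (z = 8.85 mm)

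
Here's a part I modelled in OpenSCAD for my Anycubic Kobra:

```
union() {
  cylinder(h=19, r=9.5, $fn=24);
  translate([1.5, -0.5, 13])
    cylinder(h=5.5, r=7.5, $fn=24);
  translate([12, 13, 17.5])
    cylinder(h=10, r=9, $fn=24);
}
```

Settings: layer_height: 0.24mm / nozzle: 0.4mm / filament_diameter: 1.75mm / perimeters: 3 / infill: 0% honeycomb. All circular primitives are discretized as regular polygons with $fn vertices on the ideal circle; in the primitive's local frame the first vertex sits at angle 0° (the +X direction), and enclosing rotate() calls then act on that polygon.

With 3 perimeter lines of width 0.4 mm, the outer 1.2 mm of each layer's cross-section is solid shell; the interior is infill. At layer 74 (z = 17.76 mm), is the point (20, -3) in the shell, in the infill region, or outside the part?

outside

At z = 17.76 mm: the r=9.5 cylinder contributes a regular 24-gon of circumradius 9.5; the r=7.5 cylinder at (1.5, -0.5) gives a regular 24-gon of circumradius 7.5 (constant along its height); the r=9 cylinder at (12, 13) contributes a regular 24-gon of circumradius 9; Combining (union): the regions partially overlap (shared area 177.08 mm²), so overlapping operands fuse into one piece — 1 connected region. Overall, the cross-section is a single solid region. The nearest boundary edge runs (18.36, 6.64)→(16.50, 5.21); distance from the point to it = 8.92 mm. The point is not inside any of the regions above, so it lies outside the cross-section (8.92 mm from the nearest boundary).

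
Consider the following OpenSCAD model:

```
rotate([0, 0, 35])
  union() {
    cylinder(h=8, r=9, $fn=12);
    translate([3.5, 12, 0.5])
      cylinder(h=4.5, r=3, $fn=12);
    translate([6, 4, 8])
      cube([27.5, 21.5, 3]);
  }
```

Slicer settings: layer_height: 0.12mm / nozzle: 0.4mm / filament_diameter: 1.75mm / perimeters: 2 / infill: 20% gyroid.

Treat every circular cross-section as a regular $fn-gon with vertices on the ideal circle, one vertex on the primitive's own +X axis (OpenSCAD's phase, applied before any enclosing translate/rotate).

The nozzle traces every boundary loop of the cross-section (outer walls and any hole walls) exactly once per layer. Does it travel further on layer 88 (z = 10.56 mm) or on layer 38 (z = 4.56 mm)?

Layer 88 (z = 10.56): the cylinder is not intersected at this z (z outside [0, 8]); the cylinder at (3.5, 12) is not intersected at this z (z outside [0.5, 5]); the 27.5×21.5 cube at (6, 4) contributes its full rectangle (perimeter 98.00 mm); Taking the union: only the 27.5×21.5 cube at (6, 4) is present, so the union is just that shape — boundary = 98.00 mm; (rotated 35° about Z; rotation is an isometry so areas/perimeters/island counts are preserved). So its perimeter = 98.00 mm. Layer 38 (z = 4.56): the cylinder: section is a regular 12-gon, circumradius r=9 (perimeter = 2·12·9.000·sin(180°/12) = 55.90 mm); the cylinder at (3.5, 12): section is a regular 12-gon, circumradius r=3 (perimeter = 2·12·3.000·sin(180°/12) = 18.63 mm); the cube at (6, 4) is absent (z outside [8, 11]); Merging all regions: the 2 present regions are separate (no shared area or edge), so areas and boundary lengths simply add and each stays a separate island — boundary = 74.54 mm; (whole slice rotated 35° about Z — lengths, areas and connectivity unchanged). So its perimeter = 74.54 mm. Layer 88 is larger (98.00 vs 74.54 mm).

layer 88 (z = 10.56 mm)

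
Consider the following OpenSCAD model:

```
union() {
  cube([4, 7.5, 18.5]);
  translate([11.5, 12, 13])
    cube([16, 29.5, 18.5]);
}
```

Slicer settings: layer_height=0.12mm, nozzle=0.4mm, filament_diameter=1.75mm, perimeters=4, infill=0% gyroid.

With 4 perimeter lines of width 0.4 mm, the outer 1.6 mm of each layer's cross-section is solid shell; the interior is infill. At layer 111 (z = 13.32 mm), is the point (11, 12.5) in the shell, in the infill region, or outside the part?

outside

At z = 13.32 mm: the 4×7.5 cube contributes its full rectangle; the cube at (11.5, 12) is present — its section is the full 16×29.5 rectangle; Combining (union): the 2 present regions are separate (no shared area or edge), so areas and boundary lengths simply add and each stays a separate island — 2 connected regions. Overall, the cross-section has 2 separate islands. The nearest boundary edge runs (11.50, 12.00)→(11.50, 41.50); distance from the point to it = 0.50 mm. The point is not inside any of the regions above, so it lies outside the cross-section (0.50 mm from the nearest boundary).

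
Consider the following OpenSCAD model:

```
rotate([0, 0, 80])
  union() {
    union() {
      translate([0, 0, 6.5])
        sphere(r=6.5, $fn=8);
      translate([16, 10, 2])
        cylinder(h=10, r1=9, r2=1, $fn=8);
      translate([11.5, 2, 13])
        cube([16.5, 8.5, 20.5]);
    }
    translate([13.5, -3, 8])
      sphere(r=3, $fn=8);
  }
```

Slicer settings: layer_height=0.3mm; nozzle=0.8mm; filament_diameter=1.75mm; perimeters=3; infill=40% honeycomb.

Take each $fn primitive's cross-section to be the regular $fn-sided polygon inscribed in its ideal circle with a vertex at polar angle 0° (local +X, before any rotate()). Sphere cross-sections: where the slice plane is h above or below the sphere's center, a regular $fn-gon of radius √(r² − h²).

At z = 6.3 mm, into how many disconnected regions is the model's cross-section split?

3

At z = 6.3 mm: the r=6.5 sphere slices to a regular 8-gon of circumradius 6.497 (√(r²−h²) with h=0.2 from center); the cone at (16, 10) (r1=9→r2=1) has section circumradius 5.560 here — a regular 8-gon; the cube at (11.5, 2) is absent (z outside [13, 33.5]); Merging all regions: the 2 present regions are separate (no shared area or edge), so areas and boundary lengths simply add and each stays a separate island — 2 connected regions; the r=3 sphere at (13.5, -3) contributes a regular 8-gon of circumradius √(3²−1.7²) = 2.472; Taking the union: the 2 present regions are separate (no shared area or edge), so areas and boundary lengths simply add and each stays a separate island — 3 connected regions; (rotated 80° about Z; rotation is an isometry so areas/perimeters/island counts are preserved). The result has 3 disconnected regions.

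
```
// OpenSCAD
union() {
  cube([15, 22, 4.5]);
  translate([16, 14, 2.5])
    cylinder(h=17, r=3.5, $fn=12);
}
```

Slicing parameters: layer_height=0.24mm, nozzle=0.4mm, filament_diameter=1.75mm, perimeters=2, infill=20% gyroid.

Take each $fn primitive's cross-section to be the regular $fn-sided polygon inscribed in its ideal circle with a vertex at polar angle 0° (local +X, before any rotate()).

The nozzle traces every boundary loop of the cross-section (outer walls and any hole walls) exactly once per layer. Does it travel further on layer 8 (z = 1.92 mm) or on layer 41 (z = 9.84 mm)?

Layer 8 (z = 1.92): the cube is present — its section is the full 15×22 rectangle (perimeter 74.00 mm); the cylinder at (16, 14) is absent (z outside [2.5, 19.5]); Merging all regions: only the 15×22 cube is present, so the union is just that shape — boundary = 74.00 mm. So its perimeter = 74.00 mm. Layer 41 (z = 9.84): the cube is absent (z outside [0, 4.5]); the r=3.5 cylinder at (16, 14) contributes a regular 12-gon of circumradius 3.5 (perimeter = 2·12·3.500·sin(180°/12) = 21.74 mm); Combining (union): only the r=3.5 cylinder at (16, 14) is present, so the union is just that shape — boundary = 21.74 mm. So its perimeter = 21.74 mm. Layer 8 is larger (74.00 vs 21.74 mm).

layer 8 (z = 1.92 mm)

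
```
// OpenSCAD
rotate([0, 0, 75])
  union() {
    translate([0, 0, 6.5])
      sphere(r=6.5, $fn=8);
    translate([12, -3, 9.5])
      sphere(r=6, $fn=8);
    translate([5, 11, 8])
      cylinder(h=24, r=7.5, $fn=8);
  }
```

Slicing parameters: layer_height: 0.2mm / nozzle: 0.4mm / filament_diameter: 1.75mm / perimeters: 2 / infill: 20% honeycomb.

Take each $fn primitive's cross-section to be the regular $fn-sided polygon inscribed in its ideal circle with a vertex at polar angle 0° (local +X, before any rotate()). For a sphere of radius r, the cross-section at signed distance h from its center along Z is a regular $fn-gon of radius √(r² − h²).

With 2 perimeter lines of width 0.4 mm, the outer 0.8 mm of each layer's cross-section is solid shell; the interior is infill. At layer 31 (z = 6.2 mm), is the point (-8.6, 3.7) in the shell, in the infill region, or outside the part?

At z = 6.2 mm: the r=6.5 sphere contributes a regular 8-gon of circumradius √(6.5²−0.3²) = 6.493; the r=6 sphere at (12, -3) contributes a regular 8-gon of circumradius √(6²−3.3²) = 5.011; the cylinder at (5, 11) does not reach this height (z outside [8, 32]); Combining (union): the 2 present regions are separate (no shared area or edge), so areas and boundary lengths simply add and each stays a separate island — 2 connected regions; (whole slice rotated 75° about Z — lengths, areas and connectivity unchanged). Overall, the cross-section has 2 separate islands. Undo the 75° rotation: the query point maps to (1.348, 9.265) in the un-rotated model frame. The nearest boundary edge runs (0.00, 6.49)→(4.59, 4.59); distance from the point to it = 3.08 mm. The point is not inside any of the regions above, so it lies outside the cross-section (3.08 mm from the nearest boundary).

outside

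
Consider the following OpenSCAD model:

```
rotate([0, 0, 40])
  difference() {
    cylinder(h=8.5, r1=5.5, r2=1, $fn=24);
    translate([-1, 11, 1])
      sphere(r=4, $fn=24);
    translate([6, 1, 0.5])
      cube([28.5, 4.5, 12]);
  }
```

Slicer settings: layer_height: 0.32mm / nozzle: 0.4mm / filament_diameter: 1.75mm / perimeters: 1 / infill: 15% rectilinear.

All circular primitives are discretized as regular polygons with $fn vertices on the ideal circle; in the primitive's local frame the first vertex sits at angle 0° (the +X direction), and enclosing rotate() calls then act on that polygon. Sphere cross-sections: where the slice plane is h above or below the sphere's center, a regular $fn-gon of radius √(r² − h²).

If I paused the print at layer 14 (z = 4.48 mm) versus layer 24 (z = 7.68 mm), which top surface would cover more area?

Layer 14 (z = 4.48): the cone (r1=5.5→r2=1) has section circumradius 3.128 here — a regular 24-gon (area = (24/2)·3.128²·sin(360°/24) = 30.39 mm²); the r=4 sphere at (-1, 11) contributes a regular 24-gon of circumradius √(4²−3.48²) = 1.972 (area = (24/2)·1.972²·sin(360°/24) = 12.08 mm²); the cube at (6, 1) is present — its section is the full 28.5×4.5 rectangle (area 128.25 mm²); Taking the first minus the rest: starting from the cone (30.39 mm²), the r=4 sphere at (-1, 11) misses the remaining region (no effect); the 28.5×4.5 cube at (6, 1) misses the remaining region (no effect) — area = 30.39 mm²; (rotated 40° about Z; rotation is an isometry so areas/perimeters/island counts are preserved). So its area = 30.39 mm². Layer 24 (z = 7.68): the cone contributes a regular 24-gon of circumradius 1.434 (interpolated between r1=5.5 and r2=1 at t=0.904) (area = (24/2)·1.434²·sin(360°/24) = 6.39 mm²); the sphere at (-1, 11) is not intersected at this z (|z−center|=6.680 > r=4); the 28.5×4.5 cube at (6, 1) contributes its full rectangle (area 128.25 mm²); Taking the first minus the rest: starting from the cone (6.39 mm²), the 28.5×4.5 cube at (6, 1) misses the remaining region (no effect) — area = 6.39 mm²; (whole slice rotated 40° about Z — lengths, areas and connectivity unchanged). So its area = 6.39 mm². Layer 14 is larger (30.39 vs 6.39 mm²).

layer 14 (z = 4.48 mm)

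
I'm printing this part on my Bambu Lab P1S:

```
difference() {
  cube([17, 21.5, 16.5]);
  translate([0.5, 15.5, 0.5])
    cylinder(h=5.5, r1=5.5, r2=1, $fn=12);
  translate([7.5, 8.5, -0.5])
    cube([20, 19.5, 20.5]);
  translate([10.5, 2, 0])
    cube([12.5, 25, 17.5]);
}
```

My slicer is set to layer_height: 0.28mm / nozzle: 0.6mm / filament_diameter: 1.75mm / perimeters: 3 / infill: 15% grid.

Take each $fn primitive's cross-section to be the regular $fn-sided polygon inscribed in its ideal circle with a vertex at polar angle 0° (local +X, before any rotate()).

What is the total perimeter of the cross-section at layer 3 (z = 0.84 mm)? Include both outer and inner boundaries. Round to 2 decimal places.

84.08 mm

At z = 0.84 mm: the cube (footprint 17×21.5) is included at this height (perimeter 77.00 mm); the cone at (0.5, 15.5): at t=0.062 of its height the radius interpolates to r₁+(r₂−r₁)t = 5.222, giving a regular 12-gon of that circumradius (perimeter = 2·12·5.222·sin(180°/12) = 32.44 mm); the cube at (7.5, 8.5) (footprint 20×19.5) is included at this height (perimeter 79.00 mm); the 12.5×25 cube at (10.5, 2) contributes its full rectangle (perimeter 75.00 mm); After the difference (first − rest): starting from the 17×21.5 cube, the cone at (0.5, 15.5) partially overlaps it — only the 46.06 mm² overlap (of its 81.80 mm²) is removed, clipping the outline; the 20×19.5 cube at (7.5, 8.5) partially overlaps it — only the 123.50 mm² overlap (of its 390.00 mm²) is removed, clipping the outline; the 12.5×25 cube at (10.5, 2) partially overlaps it — only the 42.25 mm² overlap (of its 312.50 mm²) is removed, clipping the outline — boundary = 84.08 mm. Overall, the cross-section is a single solid region. Total boundary length (outer) = 84.08 mm.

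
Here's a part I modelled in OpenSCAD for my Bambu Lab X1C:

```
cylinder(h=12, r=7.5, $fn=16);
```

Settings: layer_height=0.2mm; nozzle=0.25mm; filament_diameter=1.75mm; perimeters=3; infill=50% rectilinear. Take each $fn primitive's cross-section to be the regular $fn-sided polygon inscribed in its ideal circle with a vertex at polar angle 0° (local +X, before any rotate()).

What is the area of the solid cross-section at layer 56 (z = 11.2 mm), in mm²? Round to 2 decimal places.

172.21 mm²

At z = 11.2 mm: the r=7.5 cylinder gives a regular 16-gon of circumradius 7.5 (constant along its height) (area = (16/2)·7.500²·sin(360°/16) = 172.21 mm²). Overall, the cross-section is a single solid region. Net area = 172.21 mm².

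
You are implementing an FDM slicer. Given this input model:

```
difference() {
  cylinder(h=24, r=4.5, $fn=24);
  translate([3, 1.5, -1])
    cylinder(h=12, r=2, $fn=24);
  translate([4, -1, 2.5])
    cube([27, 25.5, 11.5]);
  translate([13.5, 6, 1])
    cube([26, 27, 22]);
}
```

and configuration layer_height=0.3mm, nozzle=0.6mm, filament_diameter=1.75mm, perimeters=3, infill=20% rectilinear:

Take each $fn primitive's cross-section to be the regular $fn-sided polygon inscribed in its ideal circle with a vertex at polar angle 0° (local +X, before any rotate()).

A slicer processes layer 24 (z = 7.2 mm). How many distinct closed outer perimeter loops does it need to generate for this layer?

At z = 7.2 mm: the r=4.5 cylinder contributes a regular 24-gon of circumradius 4.5; the cylinder at (3, 1.5): section is a regular 24-gon, circumradius r=2; the cube at (4, -1) is present — its section is the full 27×25.5 rectangle; the 26×27 cube at (13.5, 6) contributes its full rectangle; Subtracting the remaining from the first: starting from the r=4.5 cylinder, the r=2 cylinder at (3, 1.5) partially overlaps it — only the 10.01 mm² overlap (of its 12.42 mm²) is removed, clipping the outline; the 27×25.5 cube at (4, -1) partially overlaps it — only the 0.41 mm² overlap (of its 688.50 mm²) is removed, clipping the outline; the 26×27 cube at (13.5, 6) misses the remaining region (no effect) — 1 connected region. The result has 1 disconnected region.

1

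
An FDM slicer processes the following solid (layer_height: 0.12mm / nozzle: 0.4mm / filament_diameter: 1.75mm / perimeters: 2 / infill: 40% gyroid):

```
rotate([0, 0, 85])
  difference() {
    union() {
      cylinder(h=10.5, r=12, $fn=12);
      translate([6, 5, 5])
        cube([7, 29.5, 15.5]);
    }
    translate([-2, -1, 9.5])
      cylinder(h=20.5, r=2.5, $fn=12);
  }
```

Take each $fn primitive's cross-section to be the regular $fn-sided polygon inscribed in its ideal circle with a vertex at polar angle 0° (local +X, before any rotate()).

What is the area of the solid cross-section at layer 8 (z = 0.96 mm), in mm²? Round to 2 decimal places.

At z = 0.96 mm: the cylinder: section is a regular 12-gon, circumradius r=12 (area = (12/2)·12.000²·sin(360°/12) = 432.00 mm²); the cube at (6, 5) does not reach this height (z outside [5, 20.5]); Taking the union: only the r=12 cylinder is present, so the union is just that shape — area = 432.00 mm²; the cylinder at (-2, -1) does not reach this height (z outside [9.5, 30]); Taking the first minus the rest: none of the subtracted shapes is present at this height, so that combined region is unchanged — area = 432.00 mm²; (whole slice rotated 85° about Z — lengths, areas and connectivity unchanged). Overall, the cross-section is a single solid region. Net area = 432.00 mm².

432.00 mm²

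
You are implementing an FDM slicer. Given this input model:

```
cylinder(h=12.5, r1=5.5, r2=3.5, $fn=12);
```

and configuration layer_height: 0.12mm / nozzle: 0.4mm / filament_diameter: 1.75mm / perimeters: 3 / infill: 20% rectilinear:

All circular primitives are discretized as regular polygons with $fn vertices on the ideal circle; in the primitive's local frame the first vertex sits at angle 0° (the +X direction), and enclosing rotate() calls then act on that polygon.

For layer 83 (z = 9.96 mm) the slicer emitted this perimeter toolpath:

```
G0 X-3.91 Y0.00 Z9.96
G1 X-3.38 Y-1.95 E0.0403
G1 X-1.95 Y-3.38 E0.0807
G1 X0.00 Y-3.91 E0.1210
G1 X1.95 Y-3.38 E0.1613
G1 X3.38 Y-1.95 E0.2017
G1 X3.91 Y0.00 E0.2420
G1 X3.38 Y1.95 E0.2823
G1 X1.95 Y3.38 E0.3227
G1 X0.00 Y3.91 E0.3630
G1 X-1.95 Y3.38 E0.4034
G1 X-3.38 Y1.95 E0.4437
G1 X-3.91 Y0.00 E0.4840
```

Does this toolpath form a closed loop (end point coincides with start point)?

yes

Start point (G0): (-3.91, 0.00). End point (last G1): the path returns to the start — closed.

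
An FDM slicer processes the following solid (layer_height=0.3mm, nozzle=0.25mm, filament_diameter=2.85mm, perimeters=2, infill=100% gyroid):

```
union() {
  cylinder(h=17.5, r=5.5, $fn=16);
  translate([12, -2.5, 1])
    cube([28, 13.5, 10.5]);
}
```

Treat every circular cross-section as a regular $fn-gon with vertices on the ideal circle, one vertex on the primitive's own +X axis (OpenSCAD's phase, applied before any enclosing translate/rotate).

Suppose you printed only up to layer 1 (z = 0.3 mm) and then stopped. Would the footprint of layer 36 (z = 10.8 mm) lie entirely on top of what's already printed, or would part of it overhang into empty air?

Compare the two slices. At z = 0.3: the r=5.5 cylinder gives a regular 16-gon of circumradius 5.5 (constant along its height) (area = (16/2)·5.500²·sin(360°/16) = 92.61 mm²); the cube at (12, -2.5) is absent (z outside [1, 11.5]); Merging all regions: only the r=5.5 cylinder is present, so the union is just that shape — area = 92.61 mm². At z = 10.8: the cylinder: section is a regular 16-gon, circumradius r=5.5 (area = (16/2)·5.500²·sin(360°/16) = 92.61 mm²); the cube at (12, -2.5) is present — its section is the full 28×13.5 rectangle (area 378.00 mm²); Combining (union): the 2 present regions are separate (no shared area or edge), so areas and boundary lengths simply add and each stays a separate island — area = 470.61 mm². Checking containment: at z = 10.8 the cross-section extends beyond the z = 0.3 cross-section by about 378.00 mm².

part overhangs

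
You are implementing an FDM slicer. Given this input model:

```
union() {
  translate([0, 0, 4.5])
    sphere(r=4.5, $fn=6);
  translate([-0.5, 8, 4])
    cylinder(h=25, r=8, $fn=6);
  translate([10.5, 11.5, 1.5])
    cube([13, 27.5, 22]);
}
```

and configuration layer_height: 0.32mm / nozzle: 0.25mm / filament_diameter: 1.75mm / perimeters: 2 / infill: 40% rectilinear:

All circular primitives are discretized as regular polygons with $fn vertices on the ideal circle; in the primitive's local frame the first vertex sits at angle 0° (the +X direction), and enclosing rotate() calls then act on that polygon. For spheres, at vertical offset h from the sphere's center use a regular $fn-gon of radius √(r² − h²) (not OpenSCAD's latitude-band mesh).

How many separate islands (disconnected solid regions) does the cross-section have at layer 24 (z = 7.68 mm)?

At z = 7.68 mm: the r=4.5 sphere slices to a regular 6-gon of circumradius 3.184 (√(r²−h²) with h=3.18 from center); the cylinder at (-0.5, 8): section is a regular 6-gon, circumradius r=8; the 13×27.5 cube at (10.5, 11.5) contributes its full rectangle; Taking the union: the regions partially overlap (shared area 7.01 mm²), so overlapping operands fuse into one piece — 2 connected regions. Overall, the cross-section has 2 separate islands. Island count = 2.

2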